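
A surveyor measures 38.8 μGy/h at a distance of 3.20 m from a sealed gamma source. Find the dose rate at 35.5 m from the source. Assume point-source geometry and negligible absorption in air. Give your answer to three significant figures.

Since intensity falls as 1/r², the rate at 35.5 m is
38.8 × (3.20/35.5)² = 38.8 × 0.008125 = 0.3152 μGy/h.

0.315 μGy/h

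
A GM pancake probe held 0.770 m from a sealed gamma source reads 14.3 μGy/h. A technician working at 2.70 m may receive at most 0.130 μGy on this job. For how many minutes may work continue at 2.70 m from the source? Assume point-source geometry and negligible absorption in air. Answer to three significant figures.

6.71 min

By the inverse-square law, rate at 2.70 m:
(0.770/2.70)² = 0.08133, so 14.3 × 0.08133 = 1.163 μGy/h.
Stay time = 0.130 μGy ÷ 1.163 μGy/h = 0.1118 h = 6.708 min.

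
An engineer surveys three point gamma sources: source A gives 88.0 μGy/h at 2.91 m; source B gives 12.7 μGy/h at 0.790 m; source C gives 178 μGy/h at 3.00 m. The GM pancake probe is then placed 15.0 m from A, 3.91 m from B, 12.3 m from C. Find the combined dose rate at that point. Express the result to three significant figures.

By superposition, sum each source's inverse-square contribution:
A: 88.0 × (2.91/15.0)² = 3.312 μGy/h
B: 12.7 × (0.790/3.91)² = 0.5184 μGy/h
C: 178 × (3.00/12.3)² = 10.59 μGy/h
Total = 3.312 + 0.5184 + 10.59 = 14.42 μGy/h.

14.4 μGy/h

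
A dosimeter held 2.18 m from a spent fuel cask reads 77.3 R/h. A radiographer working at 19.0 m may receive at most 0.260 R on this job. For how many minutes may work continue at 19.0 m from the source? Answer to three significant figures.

15.3 min

Since intensity falls as 1/r², rate at 19.0 m:
77.3 × (2.18/19.0)² = 77.3 × 0.01316 = 1.017 R/h.
Stay time = 0.260 R ÷ 1.017 R/h = 0.2557 h = 15.34 min.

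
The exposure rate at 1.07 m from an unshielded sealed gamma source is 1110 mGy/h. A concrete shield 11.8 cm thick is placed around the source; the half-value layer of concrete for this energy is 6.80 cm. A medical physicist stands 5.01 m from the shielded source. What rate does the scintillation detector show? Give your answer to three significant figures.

15.2 mGy/h

Distance alone: 1110 × (1.07/5.01)² = 1110 × 0.04561 = 50.63 mGy/h.
Shield: 11.8/6.80 = 1.735 half-value layers → attenuation 2^(−1.735) = 0.3004.
Combined: 50.63 × 0.3004 = 15.21 mGy/h.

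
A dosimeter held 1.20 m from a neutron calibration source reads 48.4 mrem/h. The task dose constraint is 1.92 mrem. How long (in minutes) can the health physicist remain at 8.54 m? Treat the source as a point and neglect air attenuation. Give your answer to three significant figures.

121 min

Using I₁d₁² = I₂d₂², rate at 8.54 m:
48.4 × (1.20/8.54)² = 48.4 × 0.01974 = 0.9554 mrem/h.
Stay time = 1.92 mrem ÷ 0.9554 mrem/h = 2.010 h = 120.6 min.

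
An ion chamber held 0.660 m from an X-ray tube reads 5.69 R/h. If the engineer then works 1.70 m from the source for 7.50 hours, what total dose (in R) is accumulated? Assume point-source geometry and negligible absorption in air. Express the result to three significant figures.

Since intensity falls as 1/r², rate at 1.70 m:
(0.660/1.70)² = 0.1507, so 5.69 × 0.1507 = 0.8575 R/h.
Dose = rate × time = 0.8575 R/h × 7.500 h = 6.431 R.

6.43 R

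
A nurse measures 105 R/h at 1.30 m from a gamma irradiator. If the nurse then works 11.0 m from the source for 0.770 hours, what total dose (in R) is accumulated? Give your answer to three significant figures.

Intensity scales as (d₁/d₂)², so rate at 11.0 m:
(1.30/11.0)² = 0.01397, so 105 × 0.01397 = 1.467 R/h.
Dose = rate × time = 1.467 R/h × 0.7700 h = 1.130 R.

1.13 R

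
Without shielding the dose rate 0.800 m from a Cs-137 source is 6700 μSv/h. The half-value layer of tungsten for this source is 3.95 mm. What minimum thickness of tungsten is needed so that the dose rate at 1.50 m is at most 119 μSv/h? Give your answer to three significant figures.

At 1.50 m, distance alone gives (0.800/1.50)² = 0.2844, so 6700 × 0.2844 = 1905 μSv/h.
Further attenuation needed: 1905/119 = 16.01.
n = log₂(16.01) = 4.001 half-value layers.
Thickness = 4.001 × 3.95 mm = 15.80 mm.

15.8 mm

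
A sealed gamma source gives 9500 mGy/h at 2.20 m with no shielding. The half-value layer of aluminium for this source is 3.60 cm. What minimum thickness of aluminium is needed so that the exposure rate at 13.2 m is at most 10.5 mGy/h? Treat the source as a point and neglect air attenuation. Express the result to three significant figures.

16.7 cm

At 13.2 m, distance alone gives (2.20/13.2)² = 0.02778, so 9500 × 0.02778 = 263.9 mGy/h.
Further attenuation needed: 263.9/10.5 = 25.13.
n = log₂(25.13) = 4.651 half-value layers.
Thickness = 4.651 × 3.60 cm = 16.74 cm.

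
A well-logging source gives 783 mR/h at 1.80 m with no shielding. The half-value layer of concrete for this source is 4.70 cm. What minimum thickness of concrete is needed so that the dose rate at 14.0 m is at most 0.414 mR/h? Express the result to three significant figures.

23.3 cm

At 14.0 m, distance alone gives 783 × (1.80/14.0)² = 783 × 0.01653 = 12.94 mR/h.
Further attenuation needed: 12.94/0.414 = 31.26.
n = log₂(31.26) = 4.966 half-value layers.
Thickness = 4.966 × 4.70 cm = 23.34 cm.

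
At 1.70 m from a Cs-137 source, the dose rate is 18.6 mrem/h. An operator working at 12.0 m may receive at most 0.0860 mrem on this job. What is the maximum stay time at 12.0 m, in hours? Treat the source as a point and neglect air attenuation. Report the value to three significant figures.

0.230 h

Since intensity falls as 1/r², rate at 12.0 m:
18.6 × (1.70/12.0)² = 18.6 × 0.02007 = 0.3733 mrem/h.
Stay time = 0.0860 mrem ÷ 0.3733 mrem/h = 0.2304 h.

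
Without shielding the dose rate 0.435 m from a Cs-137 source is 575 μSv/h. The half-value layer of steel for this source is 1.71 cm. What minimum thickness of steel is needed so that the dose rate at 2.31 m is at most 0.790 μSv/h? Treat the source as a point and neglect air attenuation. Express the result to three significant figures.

At 2.31 m, distance alone gives 575 × (0.435/2.31)² = 575 × 0.03546 = 20.39 μSv/h.
Further attenuation needed: 20.39/0.790 = 25.81.
n = log₂(25.81) = 4.690 half-value layers.
Thickness = 4.690 × 1.71 cm = 8.020 cm.

8.02 cm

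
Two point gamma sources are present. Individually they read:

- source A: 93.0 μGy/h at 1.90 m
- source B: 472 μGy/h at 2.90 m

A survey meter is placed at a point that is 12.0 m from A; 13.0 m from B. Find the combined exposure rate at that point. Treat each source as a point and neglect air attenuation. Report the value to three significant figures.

Each source contributes Iᵢ·(dᵢ/rᵢ)²; contributions add.
A: 93.0 × (1.90/12.0)² = 2.331 μGy/h
B: 472 × (2.90/13.0)² = 23.49 μGy/h
Total = 2.331 + 23.49 = 25.82 μGy/h.

25.8 μGy/h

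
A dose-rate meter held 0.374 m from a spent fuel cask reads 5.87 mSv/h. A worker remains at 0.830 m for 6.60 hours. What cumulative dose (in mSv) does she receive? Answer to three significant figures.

7.87 mSv

Applying the 1/r² law, rate at 0.830 m:
(0.374/0.830)² = 0.2030, so 5.87 × 0.2030 = 1.192 mSv/h.
Dose = rate × time = 1.192 mSv/h × 6.600 h = 7.867 mSv.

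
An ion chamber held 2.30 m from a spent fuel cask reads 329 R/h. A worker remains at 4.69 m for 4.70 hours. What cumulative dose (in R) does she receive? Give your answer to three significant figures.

372 R

By the inverse-square law, rate at 4.69 m:
329 × (2.30/4.69)² = 329 × 0.2405 = 79.12 R/h.
Dose = rate × time = 79.12 R/h × 4.700 h = 371.9 R.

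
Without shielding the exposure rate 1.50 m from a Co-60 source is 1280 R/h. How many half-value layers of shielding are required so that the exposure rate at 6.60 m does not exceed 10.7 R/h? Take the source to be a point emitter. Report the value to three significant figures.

At 6.60 m, distance alone gives 1280 × (1.50/6.60)² = 1280 × 0.05165 = 66.11 R/h.
Further attenuation needed: 66.11/10.7 = 6.179.
n = log₂(6.179) = 2.627 half-value layers.

2.63 half-value layers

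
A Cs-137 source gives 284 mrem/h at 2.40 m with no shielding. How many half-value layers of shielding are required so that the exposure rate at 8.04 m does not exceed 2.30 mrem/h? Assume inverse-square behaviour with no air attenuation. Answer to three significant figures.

At 8.04 m, distance alone gives 284 × (2.40/8.04)² = 284 × 0.08911 = 25.31 mrem/h.
Further attenuation needed: 25.31/2.30 = 11.00.
n = log₂(11.00) = 3.459 half-value layers.

3.46 half-value layers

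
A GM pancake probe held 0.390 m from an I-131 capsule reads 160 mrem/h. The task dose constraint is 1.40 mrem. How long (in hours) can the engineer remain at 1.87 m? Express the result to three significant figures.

0.201 h

Applying the 1/r² law, rate at 1.87 m:
(0.390/1.87)² = 0.04350, so 160 × 0.04350 = 6.960 mrem/h.
Stay time = 1.40 mrem ÷ 6.960 mrem/h = 0.2011 h.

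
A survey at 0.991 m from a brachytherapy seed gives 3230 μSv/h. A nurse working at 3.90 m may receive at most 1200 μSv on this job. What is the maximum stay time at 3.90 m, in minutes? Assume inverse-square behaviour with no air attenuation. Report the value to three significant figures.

345 min

Intensity scales as (d₁/d₂)², so rate at 3.90 m:
3230 × (0.991/3.90)² = 3230 × 0.06457 = 208.6 μSv/h.
Stay time = 1200 μSv ÷ 208.6 μSv/h = 5.753 h = 345.2 min.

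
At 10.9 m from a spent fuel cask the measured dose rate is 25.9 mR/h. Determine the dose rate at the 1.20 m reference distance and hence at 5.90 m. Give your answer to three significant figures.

2140 mR/h; 88.4 mR/h

Intensity scales as (d₁/d₂)², so
At 1.20 m: (10.9/1.20)² = 82.51, so 25.9 × 82.51 = 2137 mR/h
At 5.90 m: (1.20/5.90)² = 0.04137, so 2137 × 0.04137 = 88.41 mR/h.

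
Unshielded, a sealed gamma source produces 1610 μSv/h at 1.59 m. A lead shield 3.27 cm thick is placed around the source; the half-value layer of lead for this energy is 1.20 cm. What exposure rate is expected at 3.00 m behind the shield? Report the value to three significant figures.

68.4 μSv/h

Distance alone: 1610 × (1.59/3.00)² = 1610 × 0.2809 = 452.2 μSv/h.
Shield: 3.27/1.20 = 2.725 half-value layers → attenuation 2^(−2.725) = 0.1512.
Combined: 452.2 × 0.1512 = 68.37 μSv/h.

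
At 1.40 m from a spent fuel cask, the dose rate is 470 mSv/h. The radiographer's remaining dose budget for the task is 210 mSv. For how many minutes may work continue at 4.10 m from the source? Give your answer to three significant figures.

230 min

Applying the 1/r² law, rate at 4.10 m:
470 × (1.40/4.10)² = 470 × 0.1166 = 54.80 mSv/h.
Stay time = 210 mSv ÷ 54.80 mSv/h = 3.832 h = 229.9 min.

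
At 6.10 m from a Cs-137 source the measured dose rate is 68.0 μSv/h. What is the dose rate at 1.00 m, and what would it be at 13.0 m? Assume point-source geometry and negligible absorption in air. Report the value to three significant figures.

2530 μSv/h; 15.0 μSv/h

Since intensity falls as 1/r²,
At 1.00 m: 68.0 × (6.10/1.00)² = 68.0 × 37.21 = 2530 μSv/h
At 13.0 m: (1.00/13.0)² = 0.005917, so 2530 × 0.005917 = 14.97 μSv/h.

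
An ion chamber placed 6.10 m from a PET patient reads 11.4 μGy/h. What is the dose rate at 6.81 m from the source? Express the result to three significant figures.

9.15 μGy/h

Applying the 1/r² law, scaling from 6.10 m to 6.81 m:
(6.10/6.81)² = 0.8024, so 11.4 × 0.8024 = 9.147 μGy/h.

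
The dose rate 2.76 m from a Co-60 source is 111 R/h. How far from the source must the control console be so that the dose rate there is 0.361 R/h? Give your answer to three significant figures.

By the inverse-square law, d₂ = d₁·√(I₁/I₂).
I₁/I₂ = 111/0.361 = 307.5, so d₂ = 2.76 × √307.5 = 48.40 m.

48.4 m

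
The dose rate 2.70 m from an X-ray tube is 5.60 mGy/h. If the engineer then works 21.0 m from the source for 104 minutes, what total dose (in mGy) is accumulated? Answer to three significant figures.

0.160 mGy

By the inverse-square law, rate at 21.0 m:
5.60 × (2.70/21.0)² = 5.60 × 0.01653 = 0.09257 mGy/h.
Dose = rate × time = 0.09257 mGy/h × 1.733 h = 0.1604 mGy.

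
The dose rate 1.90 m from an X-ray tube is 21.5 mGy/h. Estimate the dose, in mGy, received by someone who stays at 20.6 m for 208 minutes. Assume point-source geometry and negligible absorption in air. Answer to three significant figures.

0.634 mGy

Applying the 1/r² law, rate at 20.6 m:
21.5 × (1.90/20.6)² = 21.5 × 0.008507 = 0.1829 mGy/h.
Dose = rate × time = 0.1829 mGy/h × 3.467 h = 0.6341 mGy.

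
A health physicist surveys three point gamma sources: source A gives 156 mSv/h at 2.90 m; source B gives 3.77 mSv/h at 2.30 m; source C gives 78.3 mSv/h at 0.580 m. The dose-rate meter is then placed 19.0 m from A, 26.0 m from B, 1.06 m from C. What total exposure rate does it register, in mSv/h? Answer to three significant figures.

By superposition, sum each source's inverse-square contribution:
A: 156 × (2.90/19.0)² = 3.634 mSv/h
B: 3.77 × (2.30/26.0)² = 0.02950 mSv/h
C: 78.3 × (0.580/1.06)² = 23.44 mSv/h
Total = 3.634 + 0.02950 + 23.44 = 27.10 mSv/h.

27.1 mSv/h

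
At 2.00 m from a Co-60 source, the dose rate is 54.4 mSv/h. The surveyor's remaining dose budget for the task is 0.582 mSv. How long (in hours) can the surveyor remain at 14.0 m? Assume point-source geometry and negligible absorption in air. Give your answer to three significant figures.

By the inverse-square law, rate at 14.0 m:
(2.00/14.0)² = 0.02041, so 54.4 × 0.02041 = 1.110 mSv/h.
Stay time = 0.582 mSv ÷ 1.110 mSv/h = 0.5243 h.

0.524 h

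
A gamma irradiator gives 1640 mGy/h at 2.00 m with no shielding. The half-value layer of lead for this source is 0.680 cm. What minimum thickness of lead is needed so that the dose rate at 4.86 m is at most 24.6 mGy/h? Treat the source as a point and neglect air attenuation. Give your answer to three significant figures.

At 4.86 m, distance alone gives (2.00/4.86)² = 0.1694, so 1640 × 0.1694 = 277.8 mGy/h.
Further attenuation needed: 277.8/24.6 = 11.29.
n = log₂(11.29) = 3.497 half-value layers.
Thickness = 3.497 × 0.680 cm = 2.378 cm.

2.38 cm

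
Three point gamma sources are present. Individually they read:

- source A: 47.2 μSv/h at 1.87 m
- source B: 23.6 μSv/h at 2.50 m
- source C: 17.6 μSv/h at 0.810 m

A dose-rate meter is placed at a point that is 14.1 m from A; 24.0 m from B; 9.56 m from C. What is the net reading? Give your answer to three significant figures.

1.21 μSv/h

By superposition, sum each source's inverse-square contribution:
A: 47.2 × (1.87/14.1)² = 0.8302 μSv/h
B: 23.6 × (2.50/24.0)² = 0.2561 μSv/h
C: 17.6 × (0.810/9.56)² = 0.1263 μSv/h
Total = 0.8302 + 0.2561 + 0.1263 = 1.213 μSv/h.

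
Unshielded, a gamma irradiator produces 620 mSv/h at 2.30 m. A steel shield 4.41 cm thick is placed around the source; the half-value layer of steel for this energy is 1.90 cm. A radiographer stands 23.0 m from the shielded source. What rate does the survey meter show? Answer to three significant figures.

Distance alone: (2.30/23.0)² = 0.01000, so 620 × 0.01000 = 6.200 mSv/h.
Shield: 4.41/1.90 = 2.321 half-value layers → attenuation 2^(−2.321) = 0.2001.
Combined: 6.200 × 0.2001 = 1.241 mSv/h.

1.24 mSv/h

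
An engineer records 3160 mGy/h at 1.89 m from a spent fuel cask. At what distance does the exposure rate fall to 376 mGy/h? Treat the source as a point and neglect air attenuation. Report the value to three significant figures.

5.48 m

By the inverse-square law, d₂ = d₁·√(I₁/I₂).
I₁/I₂ = 3160/376 = 8.404, so d₂ = 1.89 × √8.404 = 5.479 m.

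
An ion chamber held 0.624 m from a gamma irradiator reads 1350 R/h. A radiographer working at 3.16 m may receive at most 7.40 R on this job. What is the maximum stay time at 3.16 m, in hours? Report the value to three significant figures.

0.141 h

By the inverse-square law, rate at 3.16 m:
1350 × (0.624/3.16)² = 1350 × 0.03899 = 52.64 R/h.
Stay time = 7.40 R ÷ 52.64 R/h = 0.1406 h.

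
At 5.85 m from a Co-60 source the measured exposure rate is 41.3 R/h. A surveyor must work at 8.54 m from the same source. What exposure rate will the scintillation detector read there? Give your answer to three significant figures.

Intensity scales as (d₁/d₂)², so scaling from 5.85 m to 8.54 m:
41.3 × (5.85/8.54)² = 41.3 × 0.4692 = 19.38 R/h.

19.4 R/h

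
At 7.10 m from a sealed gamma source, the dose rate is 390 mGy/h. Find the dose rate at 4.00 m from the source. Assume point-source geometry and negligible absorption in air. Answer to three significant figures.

Since intensity falls as 1/r², the rate at 4.00 m is
390 × (7.10/4.00)² = 390 × 3.151 = 1229 mGy/h.

1230 mGy/h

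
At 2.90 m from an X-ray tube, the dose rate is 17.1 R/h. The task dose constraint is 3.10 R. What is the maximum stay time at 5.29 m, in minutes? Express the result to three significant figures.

By the inverse-square law, rate at 5.29 m:
(2.90/5.29)² = 0.3005, so 17.1 × 0.3005 = 5.139 R/h.
Stay time = 3.10 R ÷ 5.139 R/h = 0.6032 h = 36.19 min.

36.2 min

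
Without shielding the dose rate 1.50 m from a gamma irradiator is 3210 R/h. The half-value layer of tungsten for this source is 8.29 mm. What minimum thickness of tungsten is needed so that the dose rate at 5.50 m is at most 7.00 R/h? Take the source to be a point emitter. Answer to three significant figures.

42.2 mm

At 5.50 m, distance alone gives 3210 × (1.50/5.50)² = 3210 × 0.07438 = 238.8 R/h.
Further attenuation needed: 238.8/7.00 = 34.11.
n = log₂(34.11) = 5.092 half-value layers.
Thickness = 5.092 × 8.29 mm = 42.21 mm.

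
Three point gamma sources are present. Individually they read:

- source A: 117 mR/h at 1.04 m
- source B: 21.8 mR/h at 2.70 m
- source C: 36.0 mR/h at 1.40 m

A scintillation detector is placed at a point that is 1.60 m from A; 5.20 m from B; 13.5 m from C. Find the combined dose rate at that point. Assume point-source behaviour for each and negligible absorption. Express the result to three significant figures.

55.7 mR/h

Each source contributes Iᵢ·(dᵢ/rᵢ)²; contributions add.
A: 117 × (1.04/1.60)² = 49.43 mR/h
B: 21.8 × (2.70/5.20)² = 5.877 mR/h
C: 36.0 × (1.40/13.5)² = 0.3872 mR/h
Total = 49.43 + 5.877 + 0.3872 = 55.69 mR/h.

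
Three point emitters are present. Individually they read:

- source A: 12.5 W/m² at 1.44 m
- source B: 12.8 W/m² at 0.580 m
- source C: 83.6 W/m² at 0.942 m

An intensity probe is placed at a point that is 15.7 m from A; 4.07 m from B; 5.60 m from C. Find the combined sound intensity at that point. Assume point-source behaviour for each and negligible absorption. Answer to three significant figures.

2.73 W/m²

Each source contributes Iᵢ·(dᵢ/rᵢ)²; contributions add.
A: 12.5 × (1.44/15.7)² = 0.1052 W/m²
B: 12.8 × (0.580/4.07)² = 0.2599 W/m²
C: 83.6 × (0.942/5.60)² = 2.366 W/m²
Total = 0.1052 + 0.2599 + 2.366 = 2.731 W/m².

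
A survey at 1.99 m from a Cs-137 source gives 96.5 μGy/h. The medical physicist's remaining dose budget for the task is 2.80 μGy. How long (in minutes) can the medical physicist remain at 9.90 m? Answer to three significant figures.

Intensity scales as (d₁/d₂)², so rate at 9.90 m:
(1.99/9.90)² = 0.04041, so 96.5 × 0.04041 = 3.900 μGy/h.
Stay time = 2.80 μGy ÷ 3.900 μGy/h = 0.7179 h = 43.07 min.

43.1 min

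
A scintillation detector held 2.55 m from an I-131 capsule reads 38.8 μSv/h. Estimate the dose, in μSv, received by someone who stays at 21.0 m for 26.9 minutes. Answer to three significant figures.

Applying the 1/r² law, rate at 21.0 m:
38.8 × (2.55/21.0)² = 38.8 × 0.01474 = 0.5719 μSv/h.
Dose = rate × time = 0.5719 μSv/h × 0.4483 h = 0.2564 μSv.

0.256 μSv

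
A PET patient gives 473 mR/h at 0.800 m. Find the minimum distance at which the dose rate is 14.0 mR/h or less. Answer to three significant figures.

4.65 m

Since intensity falls as 1/r², d₂ = d₁·√(I₁/I₂).
I₁/I₂ = 473/14.0 = 33.79, so d₂ = 0.800 × √33.79 = 4.650 m.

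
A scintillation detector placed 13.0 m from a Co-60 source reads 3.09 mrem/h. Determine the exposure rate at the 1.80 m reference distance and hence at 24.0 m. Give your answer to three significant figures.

161 mrem/h; 0.907 mrem/h

Applying the 1/r² law,
At 1.80 m: (13.0/1.80)² = 52.16, so 3.09 × 52.16 = 161.2 mrem/h
At 24.0 m: (1.80/24.0)² = 0.005625, so 161.2 × 0.005625 = 0.9067 mrem/h.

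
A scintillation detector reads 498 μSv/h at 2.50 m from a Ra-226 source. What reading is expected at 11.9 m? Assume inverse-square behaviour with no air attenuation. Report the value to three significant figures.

22.0 μSv/h

Intensity scales as (d₁/d₂)², so the rate at 11.9 m is
498 × (2.50/11.9)² = 498 × 0.04414 = 21.98 μSv/h.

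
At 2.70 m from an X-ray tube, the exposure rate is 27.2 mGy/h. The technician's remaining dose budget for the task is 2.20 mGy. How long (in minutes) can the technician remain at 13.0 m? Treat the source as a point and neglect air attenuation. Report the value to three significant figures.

Since intensity falls as 1/r², rate at 13.0 m:
27.2 × (2.70/13.0)² = 27.2 × 0.04314 = 1.173 mGy/h.
Stay time = 2.20 mGy ÷ 1.173 mGy/h = 1.876 h = 112.6 min.

113 min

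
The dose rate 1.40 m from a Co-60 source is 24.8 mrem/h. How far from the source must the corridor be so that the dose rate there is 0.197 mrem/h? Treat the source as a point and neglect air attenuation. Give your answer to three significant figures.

Applying the 1/r² law, d₂ = d₁·√(I₁/I₂).
I₁/I₂ = 24.8/0.197 = 125.9, so d₂ = 1.40 × √125.9 = 15.71 m.

15.7 m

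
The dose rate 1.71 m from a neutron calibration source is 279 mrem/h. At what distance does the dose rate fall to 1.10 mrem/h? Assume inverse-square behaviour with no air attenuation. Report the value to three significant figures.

Using I₁d₁² = I₂d₂², d₂ = d₁·√(I₁/I₂).
I₁/I₂ = 279/1.10 = 253.6, so d₂ = 1.71 × √253.6 = 27.23 m.

27.2 m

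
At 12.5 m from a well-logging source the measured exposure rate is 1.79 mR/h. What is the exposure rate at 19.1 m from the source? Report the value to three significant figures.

0.767 mR/h

Using I₁d₁² = I₂d₂², scaling from 12.5 m to 19.1 m:
1.79 × (12.5/19.1)² = 1.79 × 0.4283 = 0.7667 mR/h.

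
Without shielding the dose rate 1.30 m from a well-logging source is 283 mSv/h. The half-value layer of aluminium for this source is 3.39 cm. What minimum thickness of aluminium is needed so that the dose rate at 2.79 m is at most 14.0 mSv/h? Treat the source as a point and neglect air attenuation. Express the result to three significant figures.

At 2.79 m, distance alone gives 283 × (1.30/2.79)² = 283 × 0.2171 = 61.44 mSv/h.
Further attenuation needed: 61.44/14.0 = 4.389.
n = log₂(4.389) = 2.134 half-value layers.
Thickness = 2.134 × 3.39 cm = 7.234 cm.

7.23 cm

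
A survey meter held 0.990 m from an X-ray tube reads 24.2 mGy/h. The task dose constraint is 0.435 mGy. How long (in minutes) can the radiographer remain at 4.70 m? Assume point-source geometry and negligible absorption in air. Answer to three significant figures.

24.3 min

By the inverse-square law, rate at 4.70 m:
24.2 × (0.990/4.70)² = 24.2 × 0.04437 = 1.074 mGy/h.
Stay time = 0.435 mGy ÷ 1.074 mGy/h = 0.4050 h = 24.30 min.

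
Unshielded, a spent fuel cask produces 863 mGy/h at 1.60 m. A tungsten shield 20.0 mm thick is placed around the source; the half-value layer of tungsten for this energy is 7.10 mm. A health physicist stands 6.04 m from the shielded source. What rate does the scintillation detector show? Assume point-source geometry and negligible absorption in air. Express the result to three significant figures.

8.59 mGy/h

Distance alone: 863 × (1.60/6.04)² = 863 × 0.07017 = 60.56 mGy/h.
Shield: 20.0/7.10 = 2.817 half-value layers → attenuation 2^(−2.817) = 0.1419.
Combined: 60.56 × 0.1419 = 8.593 mGy/h.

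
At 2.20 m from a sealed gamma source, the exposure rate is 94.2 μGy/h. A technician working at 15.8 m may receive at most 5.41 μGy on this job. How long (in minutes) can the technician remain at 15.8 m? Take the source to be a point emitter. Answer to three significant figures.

178 min

By the inverse-square law, rate at 15.8 m:
(2.20/15.8)² = 0.01939, so 94.2 × 0.01939 = 1.827 μGy/h.
Stay time = 5.41 μGy ÷ 1.827 μGy/h = 2.961 h = 177.7 min.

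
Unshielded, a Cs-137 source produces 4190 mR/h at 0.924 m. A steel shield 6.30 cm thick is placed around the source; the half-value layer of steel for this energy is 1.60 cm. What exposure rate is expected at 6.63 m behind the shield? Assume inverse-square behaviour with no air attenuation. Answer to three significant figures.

5.31 mR/h

Distance alone: 4190 × (0.924/6.63)² = 4190 × 0.01942 = 81.37 mR/h.
Shield: 6.30/1.60 = 3.937 half-value layers → attenuation 2^(−3.937) = 0.06529.
Combined: 81.37 × 0.06529 = 5.313 mR/h.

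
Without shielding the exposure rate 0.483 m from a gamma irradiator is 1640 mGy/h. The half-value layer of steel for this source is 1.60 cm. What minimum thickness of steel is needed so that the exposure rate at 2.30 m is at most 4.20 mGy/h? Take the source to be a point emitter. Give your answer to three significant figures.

At 2.30 m, distance alone gives (0.483/2.30)² = 0.04410, so 1640 × 0.04410 = 72.32 mGy/h.
Further attenuation needed: 72.32/4.20 = 17.22.
n = log₂(17.22) = 4.106 half-value layers.
Thickness = 4.106 × 1.60 cm = 6.570 cm.

6.57 cm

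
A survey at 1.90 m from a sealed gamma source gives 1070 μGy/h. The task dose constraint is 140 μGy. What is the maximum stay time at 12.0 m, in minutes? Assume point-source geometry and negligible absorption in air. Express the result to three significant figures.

313 min

Using I₁d₁² = I₂d₂², rate at 12.0 m:
1070 × (1.90/12.0)² = 1070 × 0.02507 = 26.82 μGy/h.
Stay time = 140 μGy ÷ 26.82 μGy/h = 5.220 h = 313.2 min.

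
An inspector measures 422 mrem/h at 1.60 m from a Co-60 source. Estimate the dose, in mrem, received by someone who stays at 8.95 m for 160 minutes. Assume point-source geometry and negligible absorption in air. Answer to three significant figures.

36.0 mrem

Applying the 1/r² law, rate at 8.95 m:
422 × (1.60/8.95)² = 422 × 0.03196 = 13.49 mrem/h.
Dose = rate × time = 13.49 mrem/h × 2.667 h = 35.98 mrem.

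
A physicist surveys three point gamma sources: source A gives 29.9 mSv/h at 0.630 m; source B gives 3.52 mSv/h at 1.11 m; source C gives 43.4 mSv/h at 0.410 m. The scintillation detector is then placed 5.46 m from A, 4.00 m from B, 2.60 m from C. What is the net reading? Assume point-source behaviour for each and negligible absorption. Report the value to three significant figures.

Each source contributes Iᵢ·(dᵢ/rᵢ)²; contributions add.
A: 29.9 × (0.630/5.46)² = 0.3981 mSv/h
B: 3.52 × (1.11/4.00)² = 0.2711 mSv/h
C: 43.4 × (0.410/2.60)² = 1.079 mSv/h
Total = 0.3981 + 0.2711 + 1.079 = 1.748 mSv/h.

1.75 mSv/h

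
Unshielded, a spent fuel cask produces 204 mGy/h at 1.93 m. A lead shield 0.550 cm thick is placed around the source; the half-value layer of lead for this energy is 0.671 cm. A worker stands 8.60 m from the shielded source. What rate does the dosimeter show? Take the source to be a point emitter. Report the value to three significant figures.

5.82 mGy/h

Distance alone: (1.93/8.60)² = 0.05036, so 204 × 0.05036 = 10.27 mGy/h.
Shield: 0.550/0.671 = 0.8197 half-value layers → attenuation 2^(−0.8197) = 0.5666.
Combined: 10.27 × 0.5666 = 5.819 mGy/h.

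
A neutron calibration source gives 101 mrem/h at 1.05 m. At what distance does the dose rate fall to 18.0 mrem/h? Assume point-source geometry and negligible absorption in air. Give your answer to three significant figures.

Since intensity falls as 1/r², d₂ = d₁·√(I₁/I₂).
I₁/I₂ = 101/18.0 = 5.611, so d₂ = 1.05 × √5.611 = 2.487 m.

2.49 m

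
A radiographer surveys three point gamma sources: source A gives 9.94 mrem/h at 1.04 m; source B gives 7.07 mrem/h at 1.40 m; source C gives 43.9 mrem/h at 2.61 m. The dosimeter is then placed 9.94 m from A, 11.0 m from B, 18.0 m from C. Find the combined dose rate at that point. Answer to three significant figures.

By superposition, sum each source's inverse-square contribution:
A: 9.94 × (1.04/9.94)² = 0.1088 mrem/h
B: 7.07 × (1.40/11.0)² = 0.1145 mrem/h
C: 43.9 × (2.61/18.0)² = 0.9230 mrem/h
Total = 0.1088 + 0.1145 + 0.9230 = 1.146 mrem/h.

1.15 mrem/h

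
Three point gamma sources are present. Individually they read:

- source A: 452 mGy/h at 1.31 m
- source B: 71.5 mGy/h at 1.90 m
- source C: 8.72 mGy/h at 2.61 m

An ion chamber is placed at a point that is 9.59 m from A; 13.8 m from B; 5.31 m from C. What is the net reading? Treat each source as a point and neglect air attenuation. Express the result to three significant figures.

By superposition, sum each source's inverse-square contribution:
A: 452 × (1.31/9.59)² = 8.434 mGy/h
B: 71.5 × (1.90/13.8)² = 1.355 mGy/h
C: 8.72 × (2.61/5.31)² = 2.107 mGy/h
Total = 8.434 + 1.355 + 2.107 = 11.90 mGy/h.

11.9 mGy/h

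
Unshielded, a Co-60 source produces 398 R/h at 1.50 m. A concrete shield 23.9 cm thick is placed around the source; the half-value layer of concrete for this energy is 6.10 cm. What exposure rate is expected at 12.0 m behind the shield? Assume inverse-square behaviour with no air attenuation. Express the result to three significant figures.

Distance alone: 398 × (1.50/12.0)² = 398 × 0.01562 = 6.217 R/h.
Shield: 23.9/6.10 = 3.918 half-value layers → attenuation 2^(−3.918) = 0.06616.
Combined: 6.217 × 0.06616 = 0.4113 R/h.

0.411 R/h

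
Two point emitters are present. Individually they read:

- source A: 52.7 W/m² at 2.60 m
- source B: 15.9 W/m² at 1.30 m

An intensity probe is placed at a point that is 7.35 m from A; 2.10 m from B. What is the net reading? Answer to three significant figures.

Each source contributes Iᵢ·(dᵢ/rᵢ)²; contributions add.
A: 52.7 × (2.60/7.35)² = 6.595 W/m²
B: 15.9 × (1.30/2.10)² = 6.093 W/m²
Total = 6.595 + 6.093 = 12.69 W/m².

12.7 W/m²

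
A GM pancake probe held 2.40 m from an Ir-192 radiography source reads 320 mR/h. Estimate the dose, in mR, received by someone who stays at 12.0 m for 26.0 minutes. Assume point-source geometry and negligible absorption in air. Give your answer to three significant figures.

Applying the 1/r² law, rate at 12.0 m:
(2.40/12.0)² = 0.04000, so 320 × 0.04000 = 12.80 mR/h.
Dose = rate × time = 12.80 mR/h × 0.4333 h = 5.546 mR.

5.55 mR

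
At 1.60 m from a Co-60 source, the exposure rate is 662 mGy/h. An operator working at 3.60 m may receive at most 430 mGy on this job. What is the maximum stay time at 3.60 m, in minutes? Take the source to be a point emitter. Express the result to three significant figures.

197 min

Intensity scales as (d₁/d₂)², so rate at 3.60 m:
662 × (1.60/3.60)² = 662 × 0.1975 = 130.7 mGy/h.
Stay time = 430 mGy ÷ 130.7 mGy/h = 3.290 h = 197.4 min.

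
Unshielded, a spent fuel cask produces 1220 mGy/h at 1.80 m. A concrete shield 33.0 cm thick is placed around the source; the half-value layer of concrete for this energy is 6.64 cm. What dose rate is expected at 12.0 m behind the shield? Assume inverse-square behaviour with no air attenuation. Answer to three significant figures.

0.876 mGy/h

Distance alone: 1220 × (1.80/12.0)² = 1220 × 0.02250 = 27.45 mGy/h.
Shield: 33.0/6.64 = 4.970 half-value layers → attenuation 2^(−4.970) = 0.03191.
Combined: 27.45 × 0.03191 = 0.8759 mGy/h.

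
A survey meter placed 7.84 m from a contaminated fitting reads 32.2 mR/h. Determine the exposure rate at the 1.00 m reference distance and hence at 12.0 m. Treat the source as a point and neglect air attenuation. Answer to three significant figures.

1980 mR/h; 13.7 mR/h

Applying the 1/r² law,
At 1.00 m: 32.2 × (7.84/1.00)² = 32.2 × 61.47 = 1979 mR/h
At 12.0 m: (1.00/12.0)² = 0.006944, so 1979 × 0.006944 = 13.74 mR/h.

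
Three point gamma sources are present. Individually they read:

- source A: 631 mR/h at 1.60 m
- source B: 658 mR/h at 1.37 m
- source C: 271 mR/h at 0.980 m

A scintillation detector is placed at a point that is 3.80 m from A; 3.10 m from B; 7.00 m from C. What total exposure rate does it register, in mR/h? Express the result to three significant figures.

By superposition, sum each source's inverse-square contribution:
A: 631 × (1.60/3.80)² = 111.9 mR/h
B: 658 × (1.37/3.10)² = 128.5 mR/h
C: 271 × (0.980/7.00)² = 5.312 mR/h
Total = 111.9 + 128.5 + 5.312 = 245.7 mR/h.

246 mR/h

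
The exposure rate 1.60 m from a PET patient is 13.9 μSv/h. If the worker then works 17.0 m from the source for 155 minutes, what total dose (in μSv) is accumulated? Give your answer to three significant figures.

0.318 μSv

By the inverse-square law, rate at 17.0 m:
13.9 × (1.60/17.0)² = 13.9 × 0.008858 = 0.1231 μSv/h.
Dose = rate × time = 0.1231 μSv/h × 2.583 h = 0.3180 μSv.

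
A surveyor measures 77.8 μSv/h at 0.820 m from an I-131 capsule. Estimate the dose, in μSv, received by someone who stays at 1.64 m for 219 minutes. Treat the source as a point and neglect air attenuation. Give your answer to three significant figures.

Intensity scales as (d₁/d₂)², so rate at 1.64 m:
77.8 × (0.820/1.64)² = 77.8 × 0.2500 = 19.45 μSv/h.
Dose = rate × time = 19.45 μSv/h × 3.650 h = 70.99 μSv.

71.0 μSv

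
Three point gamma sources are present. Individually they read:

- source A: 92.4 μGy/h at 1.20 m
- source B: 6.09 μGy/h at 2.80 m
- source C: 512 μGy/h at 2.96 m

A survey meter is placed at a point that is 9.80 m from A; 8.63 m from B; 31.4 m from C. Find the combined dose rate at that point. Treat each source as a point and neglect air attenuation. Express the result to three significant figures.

By superposition, sum each source's inverse-square contribution:
A: 92.4 × (1.20/9.80)² = 1.385 μGy/h
B: 6.09 × (2.80/8.63)² = 0.6411 μGy/h
C: 512 × (2.96/31.4)² = 4.550 μGy/h
Total = 1.385 + 0.6411 + 4.550 = 6.576 μGy/h.

6.58 μGy/h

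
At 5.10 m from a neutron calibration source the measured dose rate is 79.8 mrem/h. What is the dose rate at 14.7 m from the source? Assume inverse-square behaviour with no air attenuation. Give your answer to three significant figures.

Since intensity falls as 1/r², scaling from 5.10 m to 14.7 m:
79.8 × (5.10/14.7)² = 79.8 × 0.1204 = 9.608 mrem/h.

9.61 mrem/h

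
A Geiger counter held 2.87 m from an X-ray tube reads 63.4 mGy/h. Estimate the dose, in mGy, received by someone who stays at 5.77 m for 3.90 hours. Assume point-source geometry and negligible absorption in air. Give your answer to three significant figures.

61.2 mGy

By the inverse-square law, rate at 5.77 m:
(2.87/5.77)² = 0.2474, so 63.4 × 0.2474 = 15.69 mGy/h.
Dose = rate × time = 15.69 mGy/h × 3.900 h = 61.19 mGy.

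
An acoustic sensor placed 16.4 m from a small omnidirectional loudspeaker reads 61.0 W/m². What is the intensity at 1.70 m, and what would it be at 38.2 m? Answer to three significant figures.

5680 W/m²; 11.2 W/m²

Using I₁d₁² = I₂d₂²,
At 1.70 m: (16.4/1.70)² = 93.07, so 61.0 × 93.07 = 5677 W/m²
At 38.2 m: 5677 × (1.70/38.2)² = 5677 × 0.001980 = 11.24 W/m².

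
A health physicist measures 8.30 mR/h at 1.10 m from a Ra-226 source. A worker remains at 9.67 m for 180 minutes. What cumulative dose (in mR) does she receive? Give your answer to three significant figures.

0.322 mR

By the inverse-square law, rate at 9.67 m:
(1.10/9.67)² = 0.01294, so 8.30 × 0.01294 = 0.1074 mR/h.
Dose = rate × time = 0.1074 mR/h × 3.000 h = 0.3222 mR.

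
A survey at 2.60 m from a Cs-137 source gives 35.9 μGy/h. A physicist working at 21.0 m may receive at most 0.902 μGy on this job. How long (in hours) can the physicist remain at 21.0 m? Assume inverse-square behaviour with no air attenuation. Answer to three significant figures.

Applying the 1/r² law, rate at 21.0 m:
(2.60/21.0)² = 0.01533, so 35.9 × 0.01533 = 0.5503 μGy/h.
Stay time = 0.902 μGy ÷ 0.5503 μGy/h = 1.639 h.

1.64 h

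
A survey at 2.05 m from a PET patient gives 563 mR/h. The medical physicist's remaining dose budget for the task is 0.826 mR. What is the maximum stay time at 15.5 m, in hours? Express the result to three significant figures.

0.0839 h

Intensity scales as (d₁/d₂)², so rate at 15.5 m:
563 × (2.05/15.5)² = 563 × 0.01749 = 9.847 mR/h.
Stay time = 0.826 mR ÷ 9.847 mR/h = 0.08388 h.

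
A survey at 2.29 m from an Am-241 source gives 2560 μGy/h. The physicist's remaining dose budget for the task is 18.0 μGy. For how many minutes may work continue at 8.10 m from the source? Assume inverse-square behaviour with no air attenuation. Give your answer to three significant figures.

Using I₁d₁² = I₂d₂², rate at 8.10 m:
2560 × (2.29/8.10)² = 2560 × 0.07993 = 204.6 μGy/h.
Stay time = 18.0 μGy ÷ 204.6 μGy/h = 0.08798 h = 5.279 min.

5.28 min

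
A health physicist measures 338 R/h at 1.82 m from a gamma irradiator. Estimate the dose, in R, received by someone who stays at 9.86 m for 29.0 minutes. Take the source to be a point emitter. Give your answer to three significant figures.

5.57 R

Since intensity falls as 1/r², rate at 9.86 m:
(1.82/9.86)² = 0.03407, so 338 × 0.03407 = 11.52 R/h.
Dose = rate × time = 11.52 R/h × 0.4833 h = 5.568 R.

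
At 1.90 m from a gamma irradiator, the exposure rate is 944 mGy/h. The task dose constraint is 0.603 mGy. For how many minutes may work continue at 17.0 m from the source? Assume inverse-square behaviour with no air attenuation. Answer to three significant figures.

3.07 min

Since intensity falls as 1/r², rate at 17.0 m:
(1.90/17.0)² = 0.01249, so 944 × 0.01249 = 11.79 mGy/h.
Stay time = 0.603 mGy ÷ 11.79 mGy/h = 0.05115 h = 3.069 min.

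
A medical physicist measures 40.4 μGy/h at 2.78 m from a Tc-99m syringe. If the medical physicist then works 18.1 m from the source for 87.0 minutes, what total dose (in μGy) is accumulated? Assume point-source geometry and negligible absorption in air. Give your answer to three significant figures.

Intensity scales as (d₁/d₂)², so rate at 18.1 m:
40.4 × (2.78/18.1)² = 40.4 × 0.02359 = 0.9530 μGy/h.
Dose = rate × time = 0.9530 μGy/h × 1.450 h = 1.382 μGy.

1.38 μGy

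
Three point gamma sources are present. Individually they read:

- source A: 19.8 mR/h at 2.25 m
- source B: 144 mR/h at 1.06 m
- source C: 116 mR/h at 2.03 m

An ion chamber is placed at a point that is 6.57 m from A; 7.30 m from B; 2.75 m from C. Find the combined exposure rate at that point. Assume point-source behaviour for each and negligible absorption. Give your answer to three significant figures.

68.6 mR/h

By superposition, sum each source's inverse-square contribution:
A: 19.8 × (2.25/6.57)² = 2.322 mR/h
B: 144 × (1.06/7.30)² = 3.036 mR/h
C: 116 × (2.03/2.75)² = 63.21 mR/h
Total = 2.322 + 3.036 + 63.21 = 68.57 mR/h.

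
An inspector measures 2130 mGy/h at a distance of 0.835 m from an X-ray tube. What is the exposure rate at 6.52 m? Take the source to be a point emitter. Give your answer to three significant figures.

34.9 mGy/h

Using I₁d₁² = I₂d₂², the rate at 6.52 m is
2130 × (0.835/6.52)² = 2130 × 0.01640 = 34.93 mGy/h.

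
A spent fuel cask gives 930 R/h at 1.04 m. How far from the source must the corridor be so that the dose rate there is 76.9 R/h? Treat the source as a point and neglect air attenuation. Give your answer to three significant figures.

Applying the 1/r² law, d₂ = d₁·√(I₁/I₂).
I₁/I₂ = 930/76.9 = 12.09, so d₂ = 1.04 × √12.09 = 3.616 m.

3.62 m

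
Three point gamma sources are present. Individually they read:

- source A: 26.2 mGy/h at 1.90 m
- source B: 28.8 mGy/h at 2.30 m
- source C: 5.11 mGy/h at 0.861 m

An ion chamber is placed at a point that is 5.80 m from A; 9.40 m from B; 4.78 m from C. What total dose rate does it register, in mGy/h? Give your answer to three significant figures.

4.70 mGy/h

Each source contributes Iᵢ·(dᵢ/rᵢ)²; contributions add.
A: 26.2 × (1.90/5.80)² = 2.812 mGy/h
B: 28.8 × (2.30/9.40)² = 1.724 mGy/h
C: 5.11 × (0.861/4.78)² = 0.1658 mGy/h
Total = 2.812 + 1.724 + 0.1658 = 4.702 mGy/h.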